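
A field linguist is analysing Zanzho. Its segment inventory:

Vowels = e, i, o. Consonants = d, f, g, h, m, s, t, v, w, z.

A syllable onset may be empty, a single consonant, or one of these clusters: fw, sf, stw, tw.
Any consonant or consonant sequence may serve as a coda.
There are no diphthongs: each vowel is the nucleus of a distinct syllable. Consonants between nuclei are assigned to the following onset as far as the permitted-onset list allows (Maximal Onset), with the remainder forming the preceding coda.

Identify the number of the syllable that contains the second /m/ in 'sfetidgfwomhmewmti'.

Nuclei (vowels): e, i, o, e, i → 5 syllables.
Between /e/ (V1) and /i/ (V2): just /t/ — single C goes to the following onset.
Between /i/ (V2) and /o/ (V3): /dgfw/ — longest licit onset from the right is /fw/, leaving /dg/ as coda.
Between /o/ (V3) and /e/ (V4): /mhm/ — longest licit onset from the right is /m/, leaving /mh/ as coda.
Between /e/ (V4) and /i/ (V5): cluster /wmt/ — the longest permitted-onset suffix is /t/; onset = /t/, preceding coda = /wm/.
Syllabification: sfe.tidg.fwomh.mewm.ti.
The second /m/ is in the onset of syllable 4 (/mewm/).

4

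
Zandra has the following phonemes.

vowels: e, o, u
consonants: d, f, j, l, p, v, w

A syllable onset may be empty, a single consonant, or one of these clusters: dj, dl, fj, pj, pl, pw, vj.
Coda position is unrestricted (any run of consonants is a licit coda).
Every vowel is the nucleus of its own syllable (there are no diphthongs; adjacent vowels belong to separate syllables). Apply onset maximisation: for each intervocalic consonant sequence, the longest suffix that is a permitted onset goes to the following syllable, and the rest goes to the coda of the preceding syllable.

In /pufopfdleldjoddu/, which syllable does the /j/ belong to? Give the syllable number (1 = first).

The vowels are u, o, e, o, u — 5 nuclei, so 5 syllables.
Between /u/ (V1) and /o/ (V2): /f/ → onset of the next syllable (single consonants are always licit onsets).
Between /o/ (V2) and /e/ (V3): /pfdl/ — longest licit onset from the right is /dl/, leaving /pf/ as coda.
Between /e/ (V3) and /o/ (V4): /ldj/; trying suffixes from longest down, /dj/ is the first permitted one, so coda /l/ | onset /dj/.
Between /o/ (V4) and /u/ (V5): /dd/; trying suffixes from longest down, /d/ is the first permitted one, so coda /d/ | onset /d/.
Syllabification: pu.fopf.dlel.djod.du.
The /j/ is in the onset of syllable 4 (/djod/).

4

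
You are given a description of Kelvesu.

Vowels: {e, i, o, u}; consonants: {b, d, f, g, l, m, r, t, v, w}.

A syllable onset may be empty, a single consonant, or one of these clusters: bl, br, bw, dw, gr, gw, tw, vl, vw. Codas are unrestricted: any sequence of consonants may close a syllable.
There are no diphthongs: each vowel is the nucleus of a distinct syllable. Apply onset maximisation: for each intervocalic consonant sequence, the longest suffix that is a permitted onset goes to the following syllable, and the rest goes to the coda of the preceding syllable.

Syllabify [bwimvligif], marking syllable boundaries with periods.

Nuclei (vowels): i, i, i → 3 syllables.
Between /i/ (V1) and /i/ (V2): /mvl/; trying suffixes from longest down, /vl/ is the first permitted one, so coda /m/ | onset /vl/.
Between /i/ (V2) and /i/ (V3): /g/ is a single consonant, so it becomes the next onset.

bwim.vli.gif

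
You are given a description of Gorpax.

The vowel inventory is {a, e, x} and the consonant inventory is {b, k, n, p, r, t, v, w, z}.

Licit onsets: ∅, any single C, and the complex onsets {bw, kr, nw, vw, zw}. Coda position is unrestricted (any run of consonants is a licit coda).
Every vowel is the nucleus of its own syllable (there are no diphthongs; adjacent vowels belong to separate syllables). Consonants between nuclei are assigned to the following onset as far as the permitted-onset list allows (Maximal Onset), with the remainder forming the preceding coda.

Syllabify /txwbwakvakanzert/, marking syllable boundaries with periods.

Vowels present: x, a, a, a, e; each is a nucleus, giving 5 syllables.
V1 /x/ – V2 /a/: /wbw/ splits as /w/ + /bw/ (/bw/ is the longest suffix that is a licit onset).
V2 /a/ – V3 /a/: /kv/ — longest licit onset from the right is /v/, leaving /k/ as coda.
V3 /a/ – V4 /a/: /k/ → onset of the next syllable (single consonants are always licit onsets).
V4 /a/ – V5 /e/: /nz/ — longest licit onset from the right is /z/, leaving /n/ as coda.

txw.bwak.va.kan.zert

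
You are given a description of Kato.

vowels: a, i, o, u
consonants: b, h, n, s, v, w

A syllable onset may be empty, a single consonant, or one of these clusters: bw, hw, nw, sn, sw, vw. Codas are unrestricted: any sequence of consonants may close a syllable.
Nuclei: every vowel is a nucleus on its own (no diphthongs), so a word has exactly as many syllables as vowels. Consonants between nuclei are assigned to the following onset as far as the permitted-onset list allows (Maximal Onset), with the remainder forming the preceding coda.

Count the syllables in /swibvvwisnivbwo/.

Nuclei (vowels): i, i, i, o → 4 syllables.

4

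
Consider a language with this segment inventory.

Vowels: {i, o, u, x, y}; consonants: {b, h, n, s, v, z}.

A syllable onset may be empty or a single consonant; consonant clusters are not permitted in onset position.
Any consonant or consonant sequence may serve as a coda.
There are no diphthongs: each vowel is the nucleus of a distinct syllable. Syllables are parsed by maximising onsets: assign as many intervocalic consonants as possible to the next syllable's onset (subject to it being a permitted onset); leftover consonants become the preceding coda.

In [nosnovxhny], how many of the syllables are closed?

2

Vowels present: o, o, x, y; each is a nucleus, giving 4 syllables.
Between /o/ (V1) and /o/ (V2): /sn/ splits as /s/ + /n/ (/n/ is the longest suffix that is a licit onset).
Between /o/ (V2) and /x/ (V3): /v/ → onset of the next syllable (single consonants are always licit onsets).
Between /x/ (V3) and /y/ (V4): cluster /hn/ — the longest permitted-onset suffix is /n/; onset = /n/, preceding coda = /h/.
Putting it together: nos.no.vxh.ny.
Classifying each syllable: /nos/ (closed), /no/ (open), /vxh/ (closed), /ny/ (open).
Closed syllables: 2.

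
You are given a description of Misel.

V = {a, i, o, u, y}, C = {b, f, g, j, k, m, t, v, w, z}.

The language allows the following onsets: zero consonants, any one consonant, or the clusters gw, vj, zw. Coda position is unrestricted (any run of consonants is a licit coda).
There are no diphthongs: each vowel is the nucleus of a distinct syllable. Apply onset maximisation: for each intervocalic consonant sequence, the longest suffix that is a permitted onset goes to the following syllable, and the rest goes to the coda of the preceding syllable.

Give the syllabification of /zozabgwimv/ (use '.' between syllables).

zo.zab.gwimv

Nuclei (vowels): o, a, i → 3 syllables.
σ1/σ2 boundary: /z/ is a single consonant, so it becomes the next onset.
σ2/σ3 boundary: /bgw/ splits as /b/ + /gw/ (/gw/ is the longest suffix that is a licit onset).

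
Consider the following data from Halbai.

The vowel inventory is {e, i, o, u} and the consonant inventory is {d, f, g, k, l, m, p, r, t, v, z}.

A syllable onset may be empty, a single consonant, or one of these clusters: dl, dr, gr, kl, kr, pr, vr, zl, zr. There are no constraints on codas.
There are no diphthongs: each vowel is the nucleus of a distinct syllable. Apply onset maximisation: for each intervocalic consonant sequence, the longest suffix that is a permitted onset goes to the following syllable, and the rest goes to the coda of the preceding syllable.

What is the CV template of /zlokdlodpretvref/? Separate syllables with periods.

Vowels present: o, o, e, e; each is a nucleus, giving 4 syllables.
Between /o/ (V1) and /o/ (V2): /kdl/ — longest licit onset from the right is /dl/, leaving /k/ as coda.
Between /o/ (V2) and /e/ (V3): cluster /dpr/ — the longest permitted-onset suffix is /pr/; onset = /pr/, preceding coda = /d/.
Between /e/ (V3) and /e/ (V4): /tvr/ — longest licit onset from the right is /vr/, leaving /t/ as coda.
So the parse is zlok.dlod.pret.vref.
Mapping each syllable to C/V: /zlok/ → CCVC, /dlod/ → CCVC, /pret/ → CCVC, /vref/ → CCVC.

CCVC.CCVC.CCVC.CCVC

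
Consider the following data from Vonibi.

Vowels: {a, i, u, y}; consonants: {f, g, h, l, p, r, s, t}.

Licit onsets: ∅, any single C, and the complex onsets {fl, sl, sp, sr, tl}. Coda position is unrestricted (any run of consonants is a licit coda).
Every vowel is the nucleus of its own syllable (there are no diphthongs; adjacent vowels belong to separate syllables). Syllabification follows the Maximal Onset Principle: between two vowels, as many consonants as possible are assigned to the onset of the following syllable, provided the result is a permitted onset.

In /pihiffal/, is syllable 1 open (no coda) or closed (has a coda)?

open

Vowels present: i, i, a; each is a nucleus, giving 3 syllables.
σ1/σ2 boundary: /h/ → onset of the next syllable (single consonants are always licit onsets).
σ2/σ3 boundary: /ff/; trying suffixes from longest down, /f/ is the first permitted one, so coda /f/ | onset /f/.
Syllabification: pi.hif.fal.
Syllable 1 is /pi/; it ends in its nucleus with no coda, so it is open.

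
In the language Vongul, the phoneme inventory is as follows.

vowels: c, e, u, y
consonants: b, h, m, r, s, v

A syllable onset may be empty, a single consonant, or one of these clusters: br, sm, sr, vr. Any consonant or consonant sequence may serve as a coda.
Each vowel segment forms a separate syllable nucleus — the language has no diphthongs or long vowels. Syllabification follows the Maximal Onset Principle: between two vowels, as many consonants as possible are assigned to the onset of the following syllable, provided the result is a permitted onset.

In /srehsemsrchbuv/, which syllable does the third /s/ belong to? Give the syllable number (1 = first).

The vowels are e, e, c, u — 4 nuclei, so 4 syllables.
Between /e/ (V1) and /e/ (V2): /hs/; trying suffixes from longest down, /s/ is the first permitted one, so coda /h/ | onset /s/.
Between /e/ (V2) and /c/ (V3): /msr/; trying suffixes from longest down, /sr/ is the first permitted one, so coda /m/ | onset /sr/.
Between /c/ (V3) and /u/ (V4): /hb/ — longest licit onset from the right is /b/, leaving /h/ as coda.
Result: sreh.sem.srch.buv.
The third /s/ is in the onset of syllable 3 (/srch/).

3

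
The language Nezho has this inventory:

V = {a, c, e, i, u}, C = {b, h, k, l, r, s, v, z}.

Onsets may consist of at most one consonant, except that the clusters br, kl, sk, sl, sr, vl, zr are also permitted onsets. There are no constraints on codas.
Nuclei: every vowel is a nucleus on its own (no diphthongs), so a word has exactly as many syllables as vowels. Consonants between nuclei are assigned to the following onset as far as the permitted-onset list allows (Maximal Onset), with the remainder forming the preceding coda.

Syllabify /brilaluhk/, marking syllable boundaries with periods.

bri.la.luhk

Nuclei (vowels): i, a, u → 3 syllables.
σ1/σ2 boundary: /l/ → onset of the next syllable (single consonants are always licit onsets).
σ2/σ3 boundary: just /l/ — single C goes to the following onset.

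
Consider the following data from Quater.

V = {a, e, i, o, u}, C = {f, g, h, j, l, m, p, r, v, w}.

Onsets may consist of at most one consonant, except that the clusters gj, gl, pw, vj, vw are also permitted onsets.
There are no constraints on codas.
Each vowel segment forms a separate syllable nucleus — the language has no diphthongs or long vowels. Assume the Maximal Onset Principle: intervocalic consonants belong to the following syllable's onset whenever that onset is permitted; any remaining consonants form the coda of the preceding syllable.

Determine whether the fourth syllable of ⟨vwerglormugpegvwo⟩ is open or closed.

The vowels are e, o, u, e, o — 5 nuclei, so 5 syllables.
Between /e/ (V1) and /o/ (V2): cluster /rgl/ — the longest permitted-onset suffix is /gl/; onset = /gl/, preceding coda = /r/.
Between /o/ (V2) and /u/ (V3): cluster /rm/ — the longest permitted-onset suffix is /m/; onset = /m/, preceding coda = /r/.
Between /u/ (V3) and /e/ (V4): cluster /gp/ — the longest permitted-onset suffix is /p/; onset = /p/, preceding coda = /g/.
Between /e/ (V4) and /o/ (V5): /gvw/ splits as /g/ + /vw/ (/vw/ is the longest suffix that is a licit onset).
Result: vwer.glor.mug.peg.vwo.
Syllable 4 is /peg/ with coda /g/, so it is closed.

closed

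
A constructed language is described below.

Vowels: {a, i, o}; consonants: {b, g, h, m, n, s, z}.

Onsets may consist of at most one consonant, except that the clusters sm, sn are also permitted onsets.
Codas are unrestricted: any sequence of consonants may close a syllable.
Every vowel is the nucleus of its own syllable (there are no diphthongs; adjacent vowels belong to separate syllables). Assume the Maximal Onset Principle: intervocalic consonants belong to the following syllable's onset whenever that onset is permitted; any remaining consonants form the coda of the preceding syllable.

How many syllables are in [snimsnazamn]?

3

The vowels are i, a, a — 3 nuclei, so 3 syllables.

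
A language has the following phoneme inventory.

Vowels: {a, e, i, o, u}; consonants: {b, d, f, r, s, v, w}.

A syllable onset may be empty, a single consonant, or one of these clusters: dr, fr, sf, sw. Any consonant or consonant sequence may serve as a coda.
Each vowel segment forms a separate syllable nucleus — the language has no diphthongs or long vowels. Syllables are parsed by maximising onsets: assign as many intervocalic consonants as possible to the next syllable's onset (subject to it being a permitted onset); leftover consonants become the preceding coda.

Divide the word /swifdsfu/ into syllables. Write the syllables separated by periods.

swifd.sfu

Vowels present: i, u; each is a nucleus, giving 2 syllables.
Between /i/ (V1) and /u/ (V2): cluster /fdsf/ — the longest permitted-onset suffix is /sf/; onset = /sf/, preceding coda = /fd/.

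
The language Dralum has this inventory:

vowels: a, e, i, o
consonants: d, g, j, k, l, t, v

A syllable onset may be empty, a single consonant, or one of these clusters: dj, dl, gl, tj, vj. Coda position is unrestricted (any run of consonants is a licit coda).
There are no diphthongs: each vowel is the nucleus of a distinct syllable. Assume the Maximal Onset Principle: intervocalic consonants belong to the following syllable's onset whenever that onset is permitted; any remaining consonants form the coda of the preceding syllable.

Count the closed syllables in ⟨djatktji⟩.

1

The vowels are a, i — 2 nuclei, so 2 syllables.
Between /a/ (V1) and /i/ (V2): /tktj/ — longest licit onset from the right is /tj/, leaving /tk/ as coda.
Result: djatk.tji.
Classifying each syllable: /djatk/ (closed), /tji/ (open).
Closed syllables: 1.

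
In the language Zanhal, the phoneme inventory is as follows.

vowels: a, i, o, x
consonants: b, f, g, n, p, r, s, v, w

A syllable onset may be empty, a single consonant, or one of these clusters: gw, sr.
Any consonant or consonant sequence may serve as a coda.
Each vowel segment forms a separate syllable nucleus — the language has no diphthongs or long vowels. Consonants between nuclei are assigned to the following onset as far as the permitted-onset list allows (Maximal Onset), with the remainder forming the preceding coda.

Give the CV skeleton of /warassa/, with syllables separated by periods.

CV.CVC.CV

Nuclei (vowels): a, a, a → 3 syllables.
Between /a/ (V1) and /a/ (V2): just /r/ — single C goes to the following onset.
Between /a/ (V2) and /a/ (V3): cluster /ss/ — the longest permitted-onset suffix is /s/; onset = /s/, preceding coda = /s/.
So the parse is wa.ras.sa.
Mapping each syllable to C/V: /wa/ → CV, /ras/ → CVC, /sa/ → CV.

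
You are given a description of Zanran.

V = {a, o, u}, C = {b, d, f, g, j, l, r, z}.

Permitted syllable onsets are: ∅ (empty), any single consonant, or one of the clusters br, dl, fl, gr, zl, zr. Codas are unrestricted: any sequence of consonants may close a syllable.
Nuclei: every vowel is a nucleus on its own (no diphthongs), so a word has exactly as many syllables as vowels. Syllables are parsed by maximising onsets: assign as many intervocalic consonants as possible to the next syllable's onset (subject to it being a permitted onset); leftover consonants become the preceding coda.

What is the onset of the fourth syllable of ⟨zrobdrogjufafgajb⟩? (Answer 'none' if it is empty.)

The vowels are o, o, u, a, a — 5 nuclei, so 5 syllables.
/o…o/ gap (V1→V2): /bdr/ splits as /bd/ + /r/ (/r/ is the longest suffix that is a licit onset).
/o…u/ gap (V2→V3): /gj/; trying suffixes from longest down, /j/ is the first permitted one, so coda /g/ | onset /j/.
/u…a/ gap (V3→V4): /f/ is a single consonant, so it becomes the next onset.
/a…a/ gap (V4→V5): /fg/; trying suffixes from longest down, /g/ is the first permitted one, so coda /f/ | onset /g/.
Syllabification: zrobd.rog.ju.faf.gajb.
Syllable 4 is /faf/: onset /f/, nucleus /a/, coda /f/.

f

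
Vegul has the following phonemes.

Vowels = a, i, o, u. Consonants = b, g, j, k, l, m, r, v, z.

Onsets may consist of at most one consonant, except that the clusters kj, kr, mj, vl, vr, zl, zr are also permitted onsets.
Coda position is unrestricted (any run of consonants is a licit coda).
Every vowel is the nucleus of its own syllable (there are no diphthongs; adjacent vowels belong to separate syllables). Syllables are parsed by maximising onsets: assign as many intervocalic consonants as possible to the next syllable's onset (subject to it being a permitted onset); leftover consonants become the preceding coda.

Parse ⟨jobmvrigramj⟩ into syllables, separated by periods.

The vowels are o, i, a — 3 nuclei, so 3 syllables.
Between /o/ (V1) and /i/ (V2): /bmvr/ — longest licit onset from the right is /vr/, leaving /bm/ as coda.
Between /i/ (V2) and /a/ (V3): /gr/ splits as /g/ + /r/ (/r/ is the longest suffix that is a licit onset).

jobm.vrig.ramj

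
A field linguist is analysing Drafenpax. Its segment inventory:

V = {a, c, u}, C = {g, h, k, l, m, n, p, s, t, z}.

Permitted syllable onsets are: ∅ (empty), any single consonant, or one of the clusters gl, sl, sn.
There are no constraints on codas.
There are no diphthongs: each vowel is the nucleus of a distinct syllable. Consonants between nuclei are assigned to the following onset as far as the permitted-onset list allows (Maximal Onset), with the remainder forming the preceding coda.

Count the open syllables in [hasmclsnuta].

2

Nuclei (vowels): a, c, u, a → 4 syllables.
V1 /a/ – V2 /c/: /sm/ splits as /s/ + /m/ (/m/ is the longest suffix that is a licit onset).
V2 /c/ – V3 /u/: /lsn/; trying suffixes from longest down, /sn/ is the first permitted one, so coda /l/ | onset /sn/.
V3 /u/ – V4 /a/: /t/ is a single consonant, so it becomes the next onset.
Syllabification: has.mcl.snu.ta.
Classifying each syllable: /has/ (closed), /mcl/ (closed), /snu/ (open), /ta/ (open).
Open syllables: 2.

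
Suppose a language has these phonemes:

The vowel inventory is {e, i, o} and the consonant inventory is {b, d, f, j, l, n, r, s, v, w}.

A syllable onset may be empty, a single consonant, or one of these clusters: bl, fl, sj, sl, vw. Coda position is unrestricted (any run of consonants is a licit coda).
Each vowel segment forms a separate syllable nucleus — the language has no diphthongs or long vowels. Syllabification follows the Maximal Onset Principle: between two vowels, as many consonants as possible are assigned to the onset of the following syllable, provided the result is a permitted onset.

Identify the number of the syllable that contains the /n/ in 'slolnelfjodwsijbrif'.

The vowels are o, e, o, i, i — 5 nuclei, so 5 syllables.
Between /o/ (V1) and /e/ (V2): /ln/ — longest licit onset from the right is /n/, leaving /l/ as coda.
Between /e/ (V2) and /o/ (V3): /lfj/ — longest licit onset from the right is /j/, leaving /lf/ as coda.
Between /o/ (V3) and /i/ (V4): /dws/; trying suffixes from longest down, /s/ is the first permitted one, so coda /dw/ | onset /s/.
Between /i/ (V4) and /i/ (V5): /jbr/ splits as /jb/ + /r/ (/r/ is the longest suffix that is a licit onset).
Putting it together: slol.nelf.jodw.sijb.rif.
The /n/ is in the onset of syllable 2 (/nelf/).

2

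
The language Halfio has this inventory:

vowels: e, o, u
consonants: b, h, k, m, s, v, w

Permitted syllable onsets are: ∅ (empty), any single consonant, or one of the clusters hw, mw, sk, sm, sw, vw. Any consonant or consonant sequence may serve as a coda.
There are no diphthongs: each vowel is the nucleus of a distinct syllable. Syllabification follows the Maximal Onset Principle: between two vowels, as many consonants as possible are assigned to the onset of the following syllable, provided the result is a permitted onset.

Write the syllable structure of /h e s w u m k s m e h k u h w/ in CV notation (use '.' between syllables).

CV.CCVCC.CCVC.CVCC

Nuclei (vowels): e, u, e, u → 4 syllables.
σ1/σ2 boundary: /sw/ is a licit onset in full, so it all attaches to the next syllable.
σ2/σ3 boundary: /mksm/; trying suffixes from longest down, /sm/ is the first permitted one, so coda /mk/ | onset /sm/.
σ3/σ4 boundary: /hk/ — longest licit onset from the right is /k/, leaving /h/ as coda.
Syllabification: he.swumk.smeh.kuhw.
Mapping each syllable to C/V: /he/ → CV, /swumk/ → CCVCC, /smeh/ → CCVC, /kuhw/ → CVCC.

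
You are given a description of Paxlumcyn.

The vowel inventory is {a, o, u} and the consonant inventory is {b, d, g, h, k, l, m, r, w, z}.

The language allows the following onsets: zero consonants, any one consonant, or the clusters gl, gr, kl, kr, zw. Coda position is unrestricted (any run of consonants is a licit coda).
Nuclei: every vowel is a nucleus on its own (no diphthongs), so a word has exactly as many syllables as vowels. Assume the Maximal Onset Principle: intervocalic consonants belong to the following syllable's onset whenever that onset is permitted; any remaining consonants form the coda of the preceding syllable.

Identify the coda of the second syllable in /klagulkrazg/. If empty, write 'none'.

Vowels present: a, u, a; each is a nucleus, giving 3 syllables.
V1 /a/ – V2 /u/: /g/ is a single consonant, so it becomes the next onset.
V2 /u/ – V3 /a/: /lkr/ — longest licit onset from the right is /kr/, leaving /l/ as coda.
So the parse is kla.gul.krazg.
Syllable 2 is /gul/: onset /g/, nucleus /u/, coda /l/.

l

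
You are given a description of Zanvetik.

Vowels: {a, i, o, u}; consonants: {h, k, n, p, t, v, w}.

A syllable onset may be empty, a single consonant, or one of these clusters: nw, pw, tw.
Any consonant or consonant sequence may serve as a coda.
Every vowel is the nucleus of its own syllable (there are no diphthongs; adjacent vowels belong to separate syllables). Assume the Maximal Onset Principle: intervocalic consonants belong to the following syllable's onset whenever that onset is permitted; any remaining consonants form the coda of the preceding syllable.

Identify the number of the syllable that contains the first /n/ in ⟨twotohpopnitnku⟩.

The vowels are o, o, o, i, u — 5 nuclei, so 5 syllables.
V1 /o/ – V2 /o/: just /t/ — single C goes to the following onset.
V2 /o/ – V3 /o/: /hp/; trying suffixes from longest down, /p/ is the first permitted one, so coda /h/ | onset /p/.
V3 /o/ – V4 /i/: cluster /pn/ — the longest permitted-onset suffix is /n/; onset = /n/, preceding coda = /p/.
V4 /i/ – V5 /u/: /tnk/; trying suffixes from longest down, /k/ is the first permitted one, so coda /tn/ | onset /k/.
Syllabification: two.toh.pop.nitn.ku.
The first /n/ is in the onset of syllable 4 (/nitn/).

4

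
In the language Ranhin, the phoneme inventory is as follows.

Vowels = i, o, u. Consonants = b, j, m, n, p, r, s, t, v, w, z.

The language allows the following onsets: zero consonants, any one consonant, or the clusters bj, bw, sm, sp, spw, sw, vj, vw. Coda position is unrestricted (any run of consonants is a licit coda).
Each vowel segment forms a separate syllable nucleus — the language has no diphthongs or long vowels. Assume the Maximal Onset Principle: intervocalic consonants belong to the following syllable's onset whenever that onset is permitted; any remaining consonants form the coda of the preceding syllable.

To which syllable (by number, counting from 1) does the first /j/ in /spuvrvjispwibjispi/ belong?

Vowels present: u, i, i, i, i; each is a nucleus, giving 5 syllables.
Between /u/ (V1) and /i/ (V2): cluster /vrvj/ — the longest permitted-onset suffix is /vj/; onset = /vj/, preceding coda = /vr/.
Between /i/ (V2) and /i/ (V3): /spw/ — entire cluster is a permitted onset → onset /spw/, coda ∅.
Between /i/ (V3) and /i/ (V4): /bj/ — entire cluster is a permitted onset → onset /bj/, coda ∅.
Between /i/ (V4) and /i/ (V5): /sp/ — entire cluster is a permitted onset → onset /sp/, coda ∅.
So the parse is spuvr.vji.spwi.bji.spi.
The first /j/ is in the onset of syllable 2 (/vji/).

2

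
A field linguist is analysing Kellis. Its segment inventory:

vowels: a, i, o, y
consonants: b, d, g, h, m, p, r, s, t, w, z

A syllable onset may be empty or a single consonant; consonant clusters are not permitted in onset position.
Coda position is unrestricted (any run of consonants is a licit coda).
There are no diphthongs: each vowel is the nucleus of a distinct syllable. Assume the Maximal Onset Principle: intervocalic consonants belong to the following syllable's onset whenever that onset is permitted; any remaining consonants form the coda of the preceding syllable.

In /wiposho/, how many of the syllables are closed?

1

The vowels are i, o, o — 3 nuclei, so 3 syllables.
/i…o/ gap (V1→V2): just /p/ — single C goes to the following onset.
/o…o/ gap (V2→V3): /sh/; trying suffixes from longest down, /h/ is the first permitted one, so coda /s/ | onset /h/.
Syllabification: wi.pos.ho.
Classifying each syllable: /wi/ (open), /pos/ (closed), /ho/ (open).
Closed syllables: 1.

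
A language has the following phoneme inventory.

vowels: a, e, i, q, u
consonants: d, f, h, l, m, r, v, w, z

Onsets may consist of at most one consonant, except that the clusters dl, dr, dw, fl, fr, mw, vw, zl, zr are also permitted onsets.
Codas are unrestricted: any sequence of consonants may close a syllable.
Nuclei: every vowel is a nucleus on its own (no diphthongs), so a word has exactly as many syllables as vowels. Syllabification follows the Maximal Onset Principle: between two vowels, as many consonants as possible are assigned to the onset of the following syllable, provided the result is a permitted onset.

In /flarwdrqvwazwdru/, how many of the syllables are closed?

The vowels are a, q, a, u — 4 nuclei, so 4 syllables.
/a…q/ gap (V1→V2): /rwdr/ splits as /rw/ + /dr/ (/dr/ is the longest suffix that is a licit onset).
/q…a/ gap (V2→V3): /vw/ — entire cluster is a permitted onset → onset /vw/, coda ∅.
/a…u/ gap (V3→V4): /zwdr/ splits as /zw/ + /dr/ (/dr/ is the longest suffix that is a licit onset).
Syllabification: flarw.drq.vwazw.dru.
Classifying each syllable: /flarw/ (closed), /drq/ (open), /vwazw/ (closed), /dru/ (open).
Closed syllables: 2.

2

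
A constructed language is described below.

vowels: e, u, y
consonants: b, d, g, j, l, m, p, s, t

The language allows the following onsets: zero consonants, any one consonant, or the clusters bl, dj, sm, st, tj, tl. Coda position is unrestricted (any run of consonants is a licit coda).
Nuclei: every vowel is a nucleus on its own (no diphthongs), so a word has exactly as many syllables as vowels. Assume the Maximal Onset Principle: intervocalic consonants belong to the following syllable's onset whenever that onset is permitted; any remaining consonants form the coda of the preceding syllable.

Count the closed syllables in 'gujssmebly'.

The vowels are u, e, y — 3 nuclei, so 3 syllables.
Between /u/ (V1) and /e/ (V2): /jssm/; trying suffixes from longest down, /sm/ is the first permitted one, so coda /js/ | onset /sm/.
Between /e/ (V2) and /y/ (V3): cluster /bl/ — /bl/ is itself a permitted onset, so the whole cluster goes right; preceding coda = ∅.
Syllabification: gujs.sme.bly.
Classifying each syllable: /gujs/ (closed), /sme/ (open), /bly/ (open).
Closed syllables: 1.

1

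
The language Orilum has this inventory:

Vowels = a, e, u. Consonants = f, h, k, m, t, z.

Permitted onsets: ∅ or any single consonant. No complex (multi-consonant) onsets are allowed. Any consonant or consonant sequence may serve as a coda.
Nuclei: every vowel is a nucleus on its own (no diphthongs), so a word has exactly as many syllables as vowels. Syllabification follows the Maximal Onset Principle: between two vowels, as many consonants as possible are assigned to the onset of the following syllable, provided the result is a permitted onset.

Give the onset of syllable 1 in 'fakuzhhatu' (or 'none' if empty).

f

Vowels present: a, u, a, u; each is a nucleus, giving 4 syllables.
σ1/σ2 boundary: /k/ → onset of the next syllable (single consonants are always licit onsets).
σ2/σ3 boundary: /zhh/; trying suffixes from longest down, /h/ is the first permitted one, so coda /zh/ | onset /h/.
σ3/σ4 boundary: just /t/ — single C goes to the following onset.
Putting it together: fa.kuzh.ha.tu.
Syllable 1 is /fa/: onset /f/, nucleus /a/, coda ∅.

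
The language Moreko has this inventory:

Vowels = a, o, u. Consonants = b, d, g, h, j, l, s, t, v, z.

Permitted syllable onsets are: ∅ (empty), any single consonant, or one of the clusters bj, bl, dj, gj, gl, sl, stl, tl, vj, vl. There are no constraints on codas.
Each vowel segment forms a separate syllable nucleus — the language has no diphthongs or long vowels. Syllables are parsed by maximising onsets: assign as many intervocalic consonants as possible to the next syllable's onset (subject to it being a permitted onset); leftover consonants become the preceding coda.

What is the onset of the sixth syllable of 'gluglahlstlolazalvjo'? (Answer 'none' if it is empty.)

vj

Vowels present: u, a, o, a, a, o; each is a nucleus, giving 6 syllables.
V1 /u/ – V2 /a/: cluster /gl/ — /gl/ is itself a permitted onset, so the whole cluster goes right; preceding coda = ∅.
V2 /a/ – V3 /o/: /hlstl/; trying suffixes from longest down, /stl/ is the first permitted one, so coda /hl/ | onset /stl/.
V3 /o/ – V4 /a/: /l/ is a single consonant, so it becomes the next onset.
V4 /a/ – V5 /a/: /z/ → onset of the next syllable (single consonants are always licit onsets).
V5 /a/ – V6 /o/: /lvj/; trying suffixes from longest down, /vj/ is the first permitted one, so coda /l/ | onset /vj/.
Result: glu.glahl.stlo.la.zal.vjo.
Syllable 6 is /vjo/: onset /vj/, nucleus /o/, coda ∅.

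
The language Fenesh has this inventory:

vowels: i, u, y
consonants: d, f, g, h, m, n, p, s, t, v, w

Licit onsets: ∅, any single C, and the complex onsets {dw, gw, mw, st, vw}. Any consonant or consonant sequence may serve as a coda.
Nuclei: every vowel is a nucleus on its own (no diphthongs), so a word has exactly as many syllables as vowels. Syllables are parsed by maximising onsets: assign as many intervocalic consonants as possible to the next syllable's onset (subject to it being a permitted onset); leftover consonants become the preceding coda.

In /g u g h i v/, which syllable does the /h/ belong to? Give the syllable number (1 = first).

The vowels are u, i — 2 nuclei, so 2 syllables.
Between /u/ (V1) and /i/ (V2): /gh/ — longest licit onset from the right is /h/, leaving /g/ as coda.
Result: gug.hiv.
The /h/ is in the onset of syllable 2 (/hiv/).

2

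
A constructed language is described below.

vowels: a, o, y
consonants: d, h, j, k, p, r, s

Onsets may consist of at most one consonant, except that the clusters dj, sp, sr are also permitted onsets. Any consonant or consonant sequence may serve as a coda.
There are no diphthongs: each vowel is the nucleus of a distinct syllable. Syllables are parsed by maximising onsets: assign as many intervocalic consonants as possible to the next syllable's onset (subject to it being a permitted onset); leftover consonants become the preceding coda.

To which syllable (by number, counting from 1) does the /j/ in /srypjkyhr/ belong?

Nuclei (vowels): y, y → 2 syllables.
V1 /y/ – V2 /y/: /pjk/ — longest licit onset from the right is /k/, leaving /pj/ as coda.
Syllabification: srypj.kyhr.
The /j/ is in the coda of syllable 1 (/srypj/).

1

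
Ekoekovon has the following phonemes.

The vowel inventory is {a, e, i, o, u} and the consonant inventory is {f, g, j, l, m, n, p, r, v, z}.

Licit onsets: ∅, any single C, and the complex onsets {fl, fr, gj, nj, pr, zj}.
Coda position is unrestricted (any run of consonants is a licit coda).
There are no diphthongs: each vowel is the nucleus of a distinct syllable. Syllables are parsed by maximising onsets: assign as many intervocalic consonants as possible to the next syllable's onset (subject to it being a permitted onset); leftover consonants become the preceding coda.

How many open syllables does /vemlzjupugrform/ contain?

Nuclei (vowels): e, u, u, o → 4 syllables.
Between /e/ (V1) and /u/ (V2): /mlzj/ — longest licit onset from the right is /zj/, leaving /ml/ as coda.
Between /u/ (V2) and /u/ (V3): /p/ → onset of the next syllable (single consonants are always licit onsets).
Between /u/ (V3) and /o/ (V4): /grf/; trying suffixes from longest down, /f/ is the first permitted one, so coda /gr/ | onset /f/.
Putting it together: veml.zju.pugr.form.
Classifying each syllable: /veml/ (closed), /zju/ (open), /pugr/ (closed), /form/ (closed).
Open syllables: 1.

1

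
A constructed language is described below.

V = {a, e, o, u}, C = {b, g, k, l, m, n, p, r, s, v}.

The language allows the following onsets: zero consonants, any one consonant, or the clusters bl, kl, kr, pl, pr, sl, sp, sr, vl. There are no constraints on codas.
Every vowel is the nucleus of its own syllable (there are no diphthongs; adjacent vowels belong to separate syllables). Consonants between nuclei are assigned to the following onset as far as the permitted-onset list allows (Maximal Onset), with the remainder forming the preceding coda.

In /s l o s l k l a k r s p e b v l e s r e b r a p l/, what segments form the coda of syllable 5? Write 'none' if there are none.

b

Vowels present: o, a, e, e, e, a; each is a nucleus, giving 6 syllables.
σ1/σ2 boundary: /slkl/; trying suffixes from longest down, /kl/ is the first permitted one, so coda /sl/ | onset /kl/.
σ2/σ3 boundary: cluster /krsp/ — the longest permitted-onset suffix is /sp/; onset = /sp/, preceding coda = /kr/.
σ3/σ4 boundary: cluster /bvl/ — the longest permitted-onset suffix is /vl/; onset = /vl/, preceding coda = /b/.
σ4/σ5 boundary: /sr/ — entire cluster is a permitted onset → onset /sr/, coda ∅.
σ5/σ6 boundary: /br/ — longest licit onset from the right is /r/, leaving /b/ as coda.
Putting it together: slosl.klakr.speb.vle.sreb.rapl.
Syllable 5 is /sreb/: onset /sr/, nucleus /e/, coda /b/.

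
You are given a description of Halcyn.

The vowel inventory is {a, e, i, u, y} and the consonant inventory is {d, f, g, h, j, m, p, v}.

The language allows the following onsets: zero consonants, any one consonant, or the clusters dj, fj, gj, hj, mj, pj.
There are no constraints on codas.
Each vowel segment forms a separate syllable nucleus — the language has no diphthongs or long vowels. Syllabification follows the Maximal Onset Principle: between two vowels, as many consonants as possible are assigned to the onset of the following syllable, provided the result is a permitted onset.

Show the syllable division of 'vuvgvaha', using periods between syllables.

vuvg.va.ha

Vowels present: u, a, a; each is a nucleus, giving 3 syllables.
/u…a/ gap (V1→V2): /vgv/ splits as /vg/ + /v/ (/v/ is the longest suffix that is a licit onset).
/a…a/ gap (V2→V3): /h/ → onset of the next syllable (single consonants are always licit onsets).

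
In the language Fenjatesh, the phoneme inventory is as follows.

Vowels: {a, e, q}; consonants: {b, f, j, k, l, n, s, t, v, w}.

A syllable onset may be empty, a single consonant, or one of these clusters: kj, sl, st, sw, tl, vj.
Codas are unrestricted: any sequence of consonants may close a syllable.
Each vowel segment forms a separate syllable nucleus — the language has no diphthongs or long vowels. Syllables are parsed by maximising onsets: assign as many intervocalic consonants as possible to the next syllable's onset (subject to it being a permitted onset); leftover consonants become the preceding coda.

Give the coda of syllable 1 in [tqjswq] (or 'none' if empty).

j

Nuclei (vowels): q, q → 2 syllables.
V1 /q/ – V2 /q/: /jsw/; trying suffixes from longest down, /sw/ is the first permitted one, so coda /j/ | onset /sw/.
Syllabification: tqj.swq.
Syllable 1 is /tqj/: onset /t/, nucleus /q/, coda /j/.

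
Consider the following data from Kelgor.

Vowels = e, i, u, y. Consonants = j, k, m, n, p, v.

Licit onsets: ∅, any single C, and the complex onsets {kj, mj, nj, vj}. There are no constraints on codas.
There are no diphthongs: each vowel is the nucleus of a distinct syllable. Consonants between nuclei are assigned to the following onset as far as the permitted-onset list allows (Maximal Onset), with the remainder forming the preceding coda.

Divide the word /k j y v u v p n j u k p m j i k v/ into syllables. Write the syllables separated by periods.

The vowels are y, u, u, i — 4 nuclei, so 4 syllables.
V1 /y/ – V2 /u/: /v/ → onset of the next syllable (single consonants are always licit onsets).
V2 /u/ – V3 /u/: /vpnj/ splits as /vp/ + /nj/ (/nj/ is the longest suffix that is a licit onset).
V3 /u/ – V4 /i/: /kpmj/; trying suffixes from longest down, /mj/ is the first permitted one, so coda /kp/ | onset /mj/.

kjy.vuvp.njukp.mjikv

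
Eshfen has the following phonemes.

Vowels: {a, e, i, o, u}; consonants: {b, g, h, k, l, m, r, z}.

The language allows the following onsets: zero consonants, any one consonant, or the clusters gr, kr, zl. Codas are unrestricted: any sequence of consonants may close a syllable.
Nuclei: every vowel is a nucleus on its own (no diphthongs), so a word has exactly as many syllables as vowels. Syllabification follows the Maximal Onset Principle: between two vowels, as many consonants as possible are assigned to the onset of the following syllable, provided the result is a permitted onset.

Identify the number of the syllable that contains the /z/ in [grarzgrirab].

1

The vowels are a, i, a — 3 nuclei, so 3 syllables.
σ1/σ2 boundary: cluster /rzgr/ — the longest permitted-onset suffix is /gr/; onset = /gr/, preceding coda = /rz/.
σ2/σ3 boundary: /r/ → onset of the next syllable (single consonants are always licit onsets).
So the parse is grarz.gri.rab.
The /z/ is in the coda of syllable 1 (/grarz/).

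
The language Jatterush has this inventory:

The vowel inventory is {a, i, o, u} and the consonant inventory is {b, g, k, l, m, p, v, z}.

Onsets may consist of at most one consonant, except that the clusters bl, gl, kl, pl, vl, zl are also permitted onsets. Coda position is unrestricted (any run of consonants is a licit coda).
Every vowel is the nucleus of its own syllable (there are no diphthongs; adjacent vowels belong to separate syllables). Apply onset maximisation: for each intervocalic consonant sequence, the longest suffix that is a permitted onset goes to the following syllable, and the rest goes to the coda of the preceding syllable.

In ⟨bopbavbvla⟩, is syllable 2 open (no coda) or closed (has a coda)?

closed

Nuclei (vowels): o, a, a → 3 syllables.
σ1/σ2 boundary: /pb/; trying suffixes from longest down, /b/ is the first permitted one, so coda /p/ | onset /b/.
σ2/σ3 boundary: /vbvl/ — longest licit onset from the right is /vl/, leaving /vb/ as coda.
So the parse is bop.bavb.vla.
Syllable 2 is /bavb/ with coda /vb/, so it is closed.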